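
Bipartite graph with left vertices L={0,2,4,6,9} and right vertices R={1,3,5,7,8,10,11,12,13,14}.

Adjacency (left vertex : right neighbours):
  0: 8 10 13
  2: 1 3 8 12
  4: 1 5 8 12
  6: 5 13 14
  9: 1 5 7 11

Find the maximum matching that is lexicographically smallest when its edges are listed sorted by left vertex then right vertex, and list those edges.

|M| = 5 (so the lex-smallest maximum matching has 5 edges)
process left vertices in ascending order; for each, take the smallest-labelled available neighbour that still permits 5 edges overall, or leave it unmatched if none does
lex-smallest matching: {0-8, 2-1, 4-5, 6-13, 9-7}

Lex-smallest maximum matching: {(0,8), (2,1), (4,5), (6,13), (9,7)}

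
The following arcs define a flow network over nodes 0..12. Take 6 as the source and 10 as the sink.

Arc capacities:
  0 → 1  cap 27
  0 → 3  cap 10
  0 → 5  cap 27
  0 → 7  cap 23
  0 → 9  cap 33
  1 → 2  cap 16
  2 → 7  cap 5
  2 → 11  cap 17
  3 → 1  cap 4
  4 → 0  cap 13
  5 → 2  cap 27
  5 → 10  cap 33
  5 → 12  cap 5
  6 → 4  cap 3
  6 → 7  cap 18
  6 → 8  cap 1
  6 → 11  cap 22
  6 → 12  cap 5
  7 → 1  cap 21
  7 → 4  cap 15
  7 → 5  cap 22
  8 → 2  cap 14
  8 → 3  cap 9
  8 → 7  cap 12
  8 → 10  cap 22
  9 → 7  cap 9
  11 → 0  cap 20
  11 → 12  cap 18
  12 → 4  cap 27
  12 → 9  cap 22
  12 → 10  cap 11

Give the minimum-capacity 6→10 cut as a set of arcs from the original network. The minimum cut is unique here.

augment #1: 6→8→10 push 1
augment #2: 6→12→10 push 5
augment #3: 6→7→5→10 push 18
augment #4: 6→11→12→10 push 6
augment #5: 6→4→0→5→10 push 3
augment #6: 6→11→0→5→10 push 12
max flow = 45; residual-reachable set from 6 gives S-side
cut edges (S→T): {(5,10), (6,8), (12,10)} total cap 45

Min-cut arcs: {(5,10), (6,8), (12,10)} (total capacity 45)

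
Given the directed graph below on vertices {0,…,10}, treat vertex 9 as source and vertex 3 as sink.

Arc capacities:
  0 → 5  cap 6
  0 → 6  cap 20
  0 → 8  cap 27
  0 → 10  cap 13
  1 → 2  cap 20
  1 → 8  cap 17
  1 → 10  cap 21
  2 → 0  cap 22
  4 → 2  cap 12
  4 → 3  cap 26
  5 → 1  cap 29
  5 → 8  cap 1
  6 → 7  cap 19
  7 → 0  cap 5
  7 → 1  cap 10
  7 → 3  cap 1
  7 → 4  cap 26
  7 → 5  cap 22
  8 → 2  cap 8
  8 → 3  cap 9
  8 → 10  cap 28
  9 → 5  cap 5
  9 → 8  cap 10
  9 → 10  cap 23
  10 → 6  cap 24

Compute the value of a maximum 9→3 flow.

augment #1: 9→8→3 bottleneck 9, total now 9
augment #2: 9→10→6→7→3 bottleneck 1, total now 10
augment #3: 9→10→6→7→4→3 bottleneck 18, total now 28

Maximum flow value: 28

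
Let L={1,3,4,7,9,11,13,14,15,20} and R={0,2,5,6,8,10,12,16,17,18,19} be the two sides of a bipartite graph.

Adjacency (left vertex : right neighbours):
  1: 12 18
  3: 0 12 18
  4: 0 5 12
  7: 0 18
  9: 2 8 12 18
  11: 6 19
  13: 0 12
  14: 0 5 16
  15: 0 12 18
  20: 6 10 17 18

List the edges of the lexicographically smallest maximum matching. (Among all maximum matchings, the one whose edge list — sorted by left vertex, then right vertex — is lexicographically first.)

Lex-smallest maximum matching: {(1,12), (3,0), (4,5), (7,18), (9,2), (11,6), (14,16), (20,10)}

|M| = 8 (so the lex-smallest maximum matching has 8 edges)
process left vertices in ascending order; for each, take the smallest-labelled available neighbour that still permits 8 edges overall, or leave it unmatched if none does
lex-smallest matching: {1-12, 3-0, 4-5, 7-18, 9-2, 11-6, 14-16, 20-10}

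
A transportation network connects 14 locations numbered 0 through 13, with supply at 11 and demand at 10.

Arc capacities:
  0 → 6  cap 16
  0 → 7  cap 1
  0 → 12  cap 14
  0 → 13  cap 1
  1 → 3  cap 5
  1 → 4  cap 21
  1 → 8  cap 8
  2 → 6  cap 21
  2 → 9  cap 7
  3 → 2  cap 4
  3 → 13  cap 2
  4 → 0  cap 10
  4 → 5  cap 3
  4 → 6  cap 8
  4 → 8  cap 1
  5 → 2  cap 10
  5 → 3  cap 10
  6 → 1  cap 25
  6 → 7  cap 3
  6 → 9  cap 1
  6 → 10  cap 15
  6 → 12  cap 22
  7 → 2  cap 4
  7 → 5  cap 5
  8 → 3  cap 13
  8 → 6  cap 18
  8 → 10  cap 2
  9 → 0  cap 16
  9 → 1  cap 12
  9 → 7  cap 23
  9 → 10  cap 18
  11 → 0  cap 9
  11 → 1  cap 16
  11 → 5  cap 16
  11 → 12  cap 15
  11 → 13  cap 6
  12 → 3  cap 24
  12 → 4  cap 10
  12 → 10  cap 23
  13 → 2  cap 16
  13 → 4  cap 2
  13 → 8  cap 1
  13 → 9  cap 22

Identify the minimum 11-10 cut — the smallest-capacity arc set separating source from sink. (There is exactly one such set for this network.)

augment #1: 11→12→10 push 15
augment #2: 11→0→6→10 push 9
augment #3: 11→1→8→10 push 2
augment #4: 11→13→9→10 push 6
augment #5: 11→1→4→6→10 push 6
augment #6: 11→5→2→9→10 push 7
augment #7: 11→1→3→13→9→10 push 2
augment #8: 11→1→4→0→12→10 push 6
augment #9: 11→5→2→6→9→10 push 1
augment #10: 11→5→2→6→12→10 push 2
augment #11: 11→5→3→1→4→0→13→9→10 push 1
max flow = 57; residual-reachable set from 11 gives S-side
cut edges (S→T): {(0,13), (2,9), (3,13), (6,9), (6,10), (8,10), (11,13), (12,10)} total cap 57

Min-cut arcs: {(0,13), (2,9), (3,13), (6,9), (6,10), (8,10), (11,13), (12,10)} (total capacity 57)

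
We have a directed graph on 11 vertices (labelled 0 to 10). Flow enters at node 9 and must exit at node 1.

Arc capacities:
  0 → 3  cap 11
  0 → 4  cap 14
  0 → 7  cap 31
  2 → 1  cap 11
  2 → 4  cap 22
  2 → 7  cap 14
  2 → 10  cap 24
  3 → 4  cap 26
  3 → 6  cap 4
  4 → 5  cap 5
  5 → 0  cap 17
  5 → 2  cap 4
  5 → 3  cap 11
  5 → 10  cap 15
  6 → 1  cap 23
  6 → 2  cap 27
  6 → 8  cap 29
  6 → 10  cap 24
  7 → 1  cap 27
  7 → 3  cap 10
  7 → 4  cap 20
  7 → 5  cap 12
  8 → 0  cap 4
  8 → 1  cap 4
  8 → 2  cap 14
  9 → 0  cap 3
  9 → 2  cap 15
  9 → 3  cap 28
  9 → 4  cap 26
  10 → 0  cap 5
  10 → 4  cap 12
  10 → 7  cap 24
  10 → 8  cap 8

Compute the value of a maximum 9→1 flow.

augment #1: 9→2→1 bottleneck 11, total now 11
augment #2: 9→0→7→1 bottleneck 3, total now 14
augment #3: 9→2→7→1 bottleneck 4, total now 18
augment #4: 9→3→6→1 bottleneck 4, total now 22
augment #5: 9→4→5→0→7→1 bottleneck 5, total now 27

Maximum flow value: 27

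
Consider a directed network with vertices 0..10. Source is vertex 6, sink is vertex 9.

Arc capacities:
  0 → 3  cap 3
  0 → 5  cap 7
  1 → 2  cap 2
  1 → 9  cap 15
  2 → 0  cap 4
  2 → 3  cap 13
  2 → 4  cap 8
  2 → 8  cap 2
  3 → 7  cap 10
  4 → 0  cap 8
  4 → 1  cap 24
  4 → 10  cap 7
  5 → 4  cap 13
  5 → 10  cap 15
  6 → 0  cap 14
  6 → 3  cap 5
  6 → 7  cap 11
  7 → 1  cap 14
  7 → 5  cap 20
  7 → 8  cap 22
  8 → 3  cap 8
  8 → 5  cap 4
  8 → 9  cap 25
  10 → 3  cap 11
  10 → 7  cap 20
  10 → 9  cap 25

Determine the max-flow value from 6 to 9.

augment #1: 6→7→1→9 bottleneck 11, total now 11
augment #2: 6→0→5→10→9 bottleneck 7, total now 18
augment #3: 6→3→7→1→9 bottleneck 3, total now 21
augment #4: 6→3→7→8→9 bottleneck 2, total now 23
augment #5: 6→0→3→7→8→9 bottleneck 3, total now 26

Maximum flow value: 26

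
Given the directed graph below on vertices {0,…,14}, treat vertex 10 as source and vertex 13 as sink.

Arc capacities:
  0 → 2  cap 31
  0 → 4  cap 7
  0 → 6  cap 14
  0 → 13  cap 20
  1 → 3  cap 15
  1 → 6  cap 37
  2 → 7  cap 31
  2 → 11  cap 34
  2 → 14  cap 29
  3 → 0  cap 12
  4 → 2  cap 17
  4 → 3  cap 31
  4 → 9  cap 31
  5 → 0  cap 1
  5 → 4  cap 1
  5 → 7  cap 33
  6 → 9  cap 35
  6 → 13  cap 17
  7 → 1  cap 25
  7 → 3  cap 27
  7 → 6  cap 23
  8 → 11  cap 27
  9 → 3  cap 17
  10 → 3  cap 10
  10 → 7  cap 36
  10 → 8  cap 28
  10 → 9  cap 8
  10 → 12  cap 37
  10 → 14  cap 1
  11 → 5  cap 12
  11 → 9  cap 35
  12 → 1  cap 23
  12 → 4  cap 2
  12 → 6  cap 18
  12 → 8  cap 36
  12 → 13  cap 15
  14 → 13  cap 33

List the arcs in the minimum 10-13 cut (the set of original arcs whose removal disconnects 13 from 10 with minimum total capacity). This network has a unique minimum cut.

Min-cut arcs: {(3,0), (5,0), (5,4), (6,13), (10,14), (12,4), (12,13)} (total capacity 49)

augment #1: 10→12→13 push 15
augment #2: 10→14→13 push 1
augment #3: 10→3→0→13 push 10
augment #4: 10→7→6→13 push 17
augment #5: 10→7→3→0→13 push 2
augment #6: 10→8→11→5→0→13 push 1
augment #7: 10→12→4→2→14→13 push 2
augment #8: 10→8→11→5→4→2→14→13 push 1
max flow = 49; residual-reachable set from 10 gives S-side
cut edges (S→T): {(3,0), (5,0), (5,4), (6,13), (10,14), (12,4), (12,13)} total cap 49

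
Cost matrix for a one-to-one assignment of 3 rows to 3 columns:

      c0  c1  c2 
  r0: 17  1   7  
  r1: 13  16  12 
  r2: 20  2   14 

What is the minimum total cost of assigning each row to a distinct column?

Minimum assignment cost: 22

optimal assignment: row0→col2 (cost 7), row1→col0 (cost 13), row2→col1 (cost 2)
total = 7 + 13 + 2 = 22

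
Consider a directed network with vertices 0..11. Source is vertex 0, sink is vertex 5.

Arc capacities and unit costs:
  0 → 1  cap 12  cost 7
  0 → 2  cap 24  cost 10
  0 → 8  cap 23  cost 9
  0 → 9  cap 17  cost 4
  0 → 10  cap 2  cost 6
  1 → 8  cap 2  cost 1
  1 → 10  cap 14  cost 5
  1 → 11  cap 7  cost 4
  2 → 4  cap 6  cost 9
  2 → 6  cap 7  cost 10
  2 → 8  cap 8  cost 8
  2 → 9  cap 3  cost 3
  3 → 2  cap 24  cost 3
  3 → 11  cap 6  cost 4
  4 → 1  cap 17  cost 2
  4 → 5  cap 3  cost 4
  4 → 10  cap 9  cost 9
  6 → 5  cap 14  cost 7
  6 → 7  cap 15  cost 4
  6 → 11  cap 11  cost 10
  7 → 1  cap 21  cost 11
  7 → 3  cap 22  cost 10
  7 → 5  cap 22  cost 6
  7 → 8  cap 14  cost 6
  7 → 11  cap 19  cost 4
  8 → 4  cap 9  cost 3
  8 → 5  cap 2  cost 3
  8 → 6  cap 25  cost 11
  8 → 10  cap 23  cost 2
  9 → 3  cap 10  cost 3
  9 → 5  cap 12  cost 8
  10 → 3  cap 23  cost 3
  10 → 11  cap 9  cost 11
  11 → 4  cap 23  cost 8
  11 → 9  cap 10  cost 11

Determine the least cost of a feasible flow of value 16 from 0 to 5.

shortest-cost path #1: 0→1→8→5 push 2 @ unit cost 11 (adds 22)
shortest-cost path #2: 0→9→5 push 12 @ unit cost 12 (adds 144)
shortest-cost path #3: 0→8→4→5 push 2 @ unit cost 16 (adds 32)
total cost = 198

Minimum cost for 16 units: 198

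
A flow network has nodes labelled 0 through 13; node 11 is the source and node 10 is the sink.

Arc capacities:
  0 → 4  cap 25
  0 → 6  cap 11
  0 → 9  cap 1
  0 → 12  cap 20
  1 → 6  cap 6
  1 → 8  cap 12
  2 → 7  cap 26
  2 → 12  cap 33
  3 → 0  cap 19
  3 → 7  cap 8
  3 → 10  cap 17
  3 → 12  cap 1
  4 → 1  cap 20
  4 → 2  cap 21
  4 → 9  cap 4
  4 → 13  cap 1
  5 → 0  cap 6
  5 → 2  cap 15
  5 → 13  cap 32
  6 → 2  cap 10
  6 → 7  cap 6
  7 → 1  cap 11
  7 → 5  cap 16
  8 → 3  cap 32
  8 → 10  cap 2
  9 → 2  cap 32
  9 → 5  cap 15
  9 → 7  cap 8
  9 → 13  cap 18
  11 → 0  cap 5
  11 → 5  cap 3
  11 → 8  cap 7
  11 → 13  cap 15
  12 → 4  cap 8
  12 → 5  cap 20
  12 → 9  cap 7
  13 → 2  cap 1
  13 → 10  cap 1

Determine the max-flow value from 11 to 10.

augment #1: 11→8→10 bottleneck 2, total now 2
augment #2: 11→13→10 bottleneck 1, total now 3
augment #3: 11→8→3→10 bottleneck 5, total now 8
augment #4: 11→0→4→1→8→3→10 bottleneck 5, total now 13
augment #5: 11→5→0→4→1→8→3→10 bottleneck 3, total now 16
augment #6: 11→13→2→7→1→8→3→10 bottleneck 1, total now 17

Maximum flow value: 17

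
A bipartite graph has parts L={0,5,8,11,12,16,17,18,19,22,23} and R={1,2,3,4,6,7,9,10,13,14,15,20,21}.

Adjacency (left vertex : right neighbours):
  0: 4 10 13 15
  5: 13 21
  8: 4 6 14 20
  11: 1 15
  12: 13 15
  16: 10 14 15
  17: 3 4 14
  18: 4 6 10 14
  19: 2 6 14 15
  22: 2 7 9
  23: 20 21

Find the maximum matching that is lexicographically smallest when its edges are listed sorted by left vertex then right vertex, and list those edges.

|M| = 11 (so the lex-smallest maximum matching has 11 edges)
process left vertices in ascending order; for each, take the smallest-labelled available neighbour that still permits 11 edges overall, or leave it unmatched if none does
lex-smallest matching: {0-4, 5-13, 8-6, 11-1, 12-15, 16-10, 17-3, 18-14, 19-2, 22-7, 23-20}

Lex-smallest maximum matching: {(0,4), (5,13), (8,6), (11,1), (12,15), (16,10), (17,3), (18,14), (19,2), (22,7), (23,20)}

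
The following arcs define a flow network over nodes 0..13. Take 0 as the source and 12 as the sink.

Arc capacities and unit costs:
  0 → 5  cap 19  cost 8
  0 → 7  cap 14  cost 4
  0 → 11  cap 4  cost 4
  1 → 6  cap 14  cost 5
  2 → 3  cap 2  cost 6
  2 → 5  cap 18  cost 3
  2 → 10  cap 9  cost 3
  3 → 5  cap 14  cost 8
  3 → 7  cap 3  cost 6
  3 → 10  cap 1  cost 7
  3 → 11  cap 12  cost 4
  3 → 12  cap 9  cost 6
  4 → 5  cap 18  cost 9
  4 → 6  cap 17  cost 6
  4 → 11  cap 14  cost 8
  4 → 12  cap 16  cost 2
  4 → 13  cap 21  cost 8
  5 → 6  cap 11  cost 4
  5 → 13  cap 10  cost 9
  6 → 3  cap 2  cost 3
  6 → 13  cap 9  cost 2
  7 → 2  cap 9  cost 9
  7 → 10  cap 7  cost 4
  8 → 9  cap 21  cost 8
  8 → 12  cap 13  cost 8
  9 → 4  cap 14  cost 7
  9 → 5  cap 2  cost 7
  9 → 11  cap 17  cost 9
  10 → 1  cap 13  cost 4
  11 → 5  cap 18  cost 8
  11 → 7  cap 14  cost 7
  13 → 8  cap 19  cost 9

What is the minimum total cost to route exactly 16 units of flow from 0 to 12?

shortest-cost path #1: 0→5→6→3→12 push 2 @ unit cost 21 (adds 42)
shortest-cost path #2: 0→7→2→3→12 push 2 @ unit cost 25 (adds 50)
shortest-cost path #3: 0→5→6→13→8→12 push 9 @ unit cost 31 (adds 279)
shortest-cost path #4: 0→5→13→8→12 push 3 @ unit cost 34 (adds 102)
total cost = 473

Minimum cost for 16 units: 473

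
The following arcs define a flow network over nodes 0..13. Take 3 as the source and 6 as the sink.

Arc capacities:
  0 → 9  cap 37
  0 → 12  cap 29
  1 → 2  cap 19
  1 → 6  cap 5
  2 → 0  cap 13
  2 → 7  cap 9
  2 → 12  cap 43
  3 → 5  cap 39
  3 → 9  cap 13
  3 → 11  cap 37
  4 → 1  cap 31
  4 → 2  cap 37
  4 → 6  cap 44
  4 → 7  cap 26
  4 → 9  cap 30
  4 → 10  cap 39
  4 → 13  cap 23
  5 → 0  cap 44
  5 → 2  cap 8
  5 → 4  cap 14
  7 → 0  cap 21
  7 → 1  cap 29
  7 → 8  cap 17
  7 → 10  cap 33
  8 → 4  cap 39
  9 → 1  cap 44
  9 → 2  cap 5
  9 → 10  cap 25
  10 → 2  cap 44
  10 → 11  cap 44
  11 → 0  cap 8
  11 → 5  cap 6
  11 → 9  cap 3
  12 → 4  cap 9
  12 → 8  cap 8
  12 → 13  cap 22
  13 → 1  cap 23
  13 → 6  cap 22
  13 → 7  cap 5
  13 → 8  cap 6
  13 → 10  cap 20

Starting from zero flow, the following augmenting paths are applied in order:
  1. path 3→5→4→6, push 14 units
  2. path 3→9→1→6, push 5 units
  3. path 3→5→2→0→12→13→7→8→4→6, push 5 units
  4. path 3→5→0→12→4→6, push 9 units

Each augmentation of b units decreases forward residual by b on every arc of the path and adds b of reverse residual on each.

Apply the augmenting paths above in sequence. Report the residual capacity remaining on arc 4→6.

Residual capacity of (4,6): 16

after path 1 (3→5→4→6, push 14): res(4,6)=30
after path 2 (3→9→1→6, push 5): res(4,6)=30
after path 3 (3→5→2→0→12→13→7→8→4→6, push 5): res(4,6)=25
after path 4 (3→5→0→12→4→6, push 9): res(4,6)=16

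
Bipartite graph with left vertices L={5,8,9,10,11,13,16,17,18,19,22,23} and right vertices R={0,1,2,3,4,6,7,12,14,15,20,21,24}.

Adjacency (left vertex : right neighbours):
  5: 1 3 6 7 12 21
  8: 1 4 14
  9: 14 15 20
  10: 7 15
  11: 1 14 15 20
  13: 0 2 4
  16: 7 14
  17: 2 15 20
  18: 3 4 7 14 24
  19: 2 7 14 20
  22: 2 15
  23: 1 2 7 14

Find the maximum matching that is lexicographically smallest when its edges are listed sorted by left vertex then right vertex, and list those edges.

|M| = 10 (so the lex-smallest maximum matching has 10 edges)
process left vertices in ascending order; for each, take the smallest-labelled available neighbour that still permits 10 edges overall, or leave it unmatched if none does
lex-smallest matching: {5-3, 8-4, 9-14, 10-7, 11-1, 13-0, 17-2, 18-24, 19-20, 22-15}

Lex-smallest maximum matching: {(5,3), (8,4), (9,14), (10,7), (11,1), (13,0), (17,2), (18,24), (19,20), (22,15)}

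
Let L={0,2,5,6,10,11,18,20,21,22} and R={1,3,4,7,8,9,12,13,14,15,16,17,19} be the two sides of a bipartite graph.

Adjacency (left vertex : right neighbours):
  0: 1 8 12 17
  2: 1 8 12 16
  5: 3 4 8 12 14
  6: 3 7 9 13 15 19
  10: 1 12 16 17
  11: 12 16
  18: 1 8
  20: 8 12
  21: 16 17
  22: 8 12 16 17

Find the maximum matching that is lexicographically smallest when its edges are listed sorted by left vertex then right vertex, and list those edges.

|M| = 7 (so the lex-smallest maximum matching has 7 edges)
process left vertices in ascending order; for each, take the smallest-labelled available neighbour that still permits 7 edges overall, or leave it unmatched if none does
lex-smallest matching: {0-1, 2-8, 5-3, 6-7, 10-12, 11-16, 21-17}

Lex-smallest maximum matching: {(0,1), (2,8), (5,3), (6,7), (10,12), (11,16), (21,17)}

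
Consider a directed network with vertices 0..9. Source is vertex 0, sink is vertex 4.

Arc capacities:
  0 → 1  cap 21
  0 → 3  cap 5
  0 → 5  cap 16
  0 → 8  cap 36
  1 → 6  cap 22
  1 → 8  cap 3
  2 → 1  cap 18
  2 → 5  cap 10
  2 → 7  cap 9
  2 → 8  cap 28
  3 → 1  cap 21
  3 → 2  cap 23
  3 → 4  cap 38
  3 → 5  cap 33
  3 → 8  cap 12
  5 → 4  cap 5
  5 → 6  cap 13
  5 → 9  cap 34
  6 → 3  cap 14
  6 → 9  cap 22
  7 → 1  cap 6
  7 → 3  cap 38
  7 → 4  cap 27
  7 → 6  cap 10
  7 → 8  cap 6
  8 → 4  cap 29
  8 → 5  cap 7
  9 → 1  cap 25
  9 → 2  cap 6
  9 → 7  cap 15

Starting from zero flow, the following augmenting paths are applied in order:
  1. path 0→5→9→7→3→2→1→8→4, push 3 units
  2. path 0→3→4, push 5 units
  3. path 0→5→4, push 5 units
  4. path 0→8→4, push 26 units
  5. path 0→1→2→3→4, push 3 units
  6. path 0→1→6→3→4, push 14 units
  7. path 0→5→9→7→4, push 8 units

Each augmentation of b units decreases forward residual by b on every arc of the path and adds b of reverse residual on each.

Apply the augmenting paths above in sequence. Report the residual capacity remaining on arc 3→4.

Residual capacity of (3,4): 16

after path 1 (0→5→9→7→3→2→1→8→4, push 3): res(3,4)=38
after path 2 (0→3→4, push 5): res(3,4)=33
after path 3 (0→5→4, push 5): res(3,4)=33
after path 4 (0→8→4, push 26): res(3,4)=33
after path 5 (0→1→2→3→4, push 3): res(3,4)=30
after path 6 (0→1→6→3→4, push 14): res(3,4)=16
after path 7 (0→5→9→7→4, push 8): res(3,4)=16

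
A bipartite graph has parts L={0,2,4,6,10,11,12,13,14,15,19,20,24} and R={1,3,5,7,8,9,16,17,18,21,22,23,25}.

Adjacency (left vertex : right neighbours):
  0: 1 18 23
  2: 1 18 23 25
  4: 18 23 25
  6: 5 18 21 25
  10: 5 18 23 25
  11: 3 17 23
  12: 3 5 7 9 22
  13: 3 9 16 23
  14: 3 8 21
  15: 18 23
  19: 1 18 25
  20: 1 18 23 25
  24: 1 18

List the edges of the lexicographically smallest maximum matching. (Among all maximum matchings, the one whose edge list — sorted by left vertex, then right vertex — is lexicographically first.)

Lex-smallest maximum matching: {(0,1), (2,18), (4,23), (6,21), (10,5), (11,3), (12,7), (13,9), (14,8), (19,25)}

|M| = 10 (so the lex-smallest maximum matching has 10 edges)
process left vertices in ascending order; for each, take the smallest-labelled available neighbour that still permits 10 edges overall, or leave it unmatched if none does
lex-smallest matching: {0-1, 2-18, 4-23, 6-21, 10-5, 11-3, 12-7, 13-9, 14-8, 19-25}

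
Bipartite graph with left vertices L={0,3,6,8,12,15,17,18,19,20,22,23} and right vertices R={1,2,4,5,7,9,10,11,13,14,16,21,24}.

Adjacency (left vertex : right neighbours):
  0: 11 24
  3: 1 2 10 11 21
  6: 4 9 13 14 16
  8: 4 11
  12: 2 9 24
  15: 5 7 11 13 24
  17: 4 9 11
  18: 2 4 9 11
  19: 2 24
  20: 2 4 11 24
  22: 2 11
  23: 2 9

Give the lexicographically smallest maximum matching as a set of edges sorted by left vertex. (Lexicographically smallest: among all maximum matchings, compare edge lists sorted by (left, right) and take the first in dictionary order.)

Lex-smallest maximum matching: {(0,11), (3,1), (6,13), (8,4), (12,2), (15,5), (17,9), (19,24)}

|M| = 8 (so the lex-smallest maximum matching has 8 edges)
process left vertices in ascending order; for each, take the smallest-labelled available neighbour that still permits 8 edges overall, or leave it unmatched if none does
lex-smallest matching: {0-11, 3-1, 6-13, 8-4, 12-2, 15-5, 17-9, 19-24}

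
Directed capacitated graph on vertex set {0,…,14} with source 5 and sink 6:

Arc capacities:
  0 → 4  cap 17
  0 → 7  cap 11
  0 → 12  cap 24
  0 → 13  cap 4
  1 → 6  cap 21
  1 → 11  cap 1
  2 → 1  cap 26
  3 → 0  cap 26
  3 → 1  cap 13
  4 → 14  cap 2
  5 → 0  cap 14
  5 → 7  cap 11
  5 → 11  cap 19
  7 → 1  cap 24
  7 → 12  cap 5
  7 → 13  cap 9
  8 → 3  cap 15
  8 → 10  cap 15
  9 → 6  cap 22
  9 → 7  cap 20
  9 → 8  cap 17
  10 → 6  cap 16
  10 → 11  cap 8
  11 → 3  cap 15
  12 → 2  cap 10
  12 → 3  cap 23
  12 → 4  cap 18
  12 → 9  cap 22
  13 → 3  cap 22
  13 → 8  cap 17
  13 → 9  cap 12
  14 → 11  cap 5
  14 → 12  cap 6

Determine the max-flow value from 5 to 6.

Maximum flow value: 40

augment #1: 5→7→1→6 bottleneck 11, total now 11
augment #2: 5→0→7→1→6 bottleneck 10, total now 21
augment #3: 5→0→12→9→6 bottleneck 4, total now 25
augment #4: 5→11→3→0→12→9→6 bottleneck 15, total now 40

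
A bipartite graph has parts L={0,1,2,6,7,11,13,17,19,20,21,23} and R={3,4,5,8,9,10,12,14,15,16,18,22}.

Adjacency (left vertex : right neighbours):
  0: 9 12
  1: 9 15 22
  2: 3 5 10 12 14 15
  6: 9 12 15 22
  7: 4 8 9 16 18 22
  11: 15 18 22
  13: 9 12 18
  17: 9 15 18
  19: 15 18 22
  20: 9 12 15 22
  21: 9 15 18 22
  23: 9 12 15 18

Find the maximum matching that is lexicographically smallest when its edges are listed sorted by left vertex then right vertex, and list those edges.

Lex-smallest maximum matching: {(0,9), (1,15), (2,3), (6,12), (7,4), (11,18), (19,22)}

|M| = 7 (so the lex-smallest maximum matching has 7 edges)
process left vertices in ascending order; for each, take the smallest-labelled available neighbour that still permits 7 edges overall, or leave it unmatched if none does
lex-smallest matching: {0-9, 1-15, 2-3, 6-12, 7-4, 11-18, 19-22}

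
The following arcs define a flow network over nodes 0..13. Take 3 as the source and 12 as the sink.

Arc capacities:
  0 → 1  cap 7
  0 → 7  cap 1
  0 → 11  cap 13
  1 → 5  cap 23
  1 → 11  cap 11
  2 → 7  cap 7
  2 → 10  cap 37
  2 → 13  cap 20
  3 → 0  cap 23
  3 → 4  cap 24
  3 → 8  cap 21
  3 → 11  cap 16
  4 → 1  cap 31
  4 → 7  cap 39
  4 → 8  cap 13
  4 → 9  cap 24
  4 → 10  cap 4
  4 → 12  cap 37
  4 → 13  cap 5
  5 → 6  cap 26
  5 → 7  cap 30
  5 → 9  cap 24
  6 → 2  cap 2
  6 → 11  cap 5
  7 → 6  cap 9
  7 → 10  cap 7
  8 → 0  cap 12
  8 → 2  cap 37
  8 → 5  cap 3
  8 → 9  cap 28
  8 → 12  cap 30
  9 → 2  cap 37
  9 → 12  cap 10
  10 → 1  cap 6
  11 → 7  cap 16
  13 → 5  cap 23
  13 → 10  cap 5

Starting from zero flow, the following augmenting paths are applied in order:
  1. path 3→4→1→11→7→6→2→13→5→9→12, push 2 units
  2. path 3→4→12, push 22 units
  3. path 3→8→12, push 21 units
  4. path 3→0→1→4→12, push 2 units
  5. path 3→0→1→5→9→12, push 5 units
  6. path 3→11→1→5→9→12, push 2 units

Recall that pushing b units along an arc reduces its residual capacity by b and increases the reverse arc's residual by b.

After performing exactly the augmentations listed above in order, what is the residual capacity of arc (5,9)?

after path 1 (3→4→1→11→7→6→2→13→5→9→12, push 2): res(5,9)=22
after path 2 (3→4→12, push 22): res(5,9)=22
after path 3 (3→8→12, push 21): res(5,9)=22
after path 4 (3→0→1→4→12, push 2): res(5,9)=22
after path 5 (3→0→1→5→9→12, push 5): res(5,9)=17
after path 6 (3→11→1→5→9→12, push 2): res(5,9)=15

Residual capacity of (5,9): 15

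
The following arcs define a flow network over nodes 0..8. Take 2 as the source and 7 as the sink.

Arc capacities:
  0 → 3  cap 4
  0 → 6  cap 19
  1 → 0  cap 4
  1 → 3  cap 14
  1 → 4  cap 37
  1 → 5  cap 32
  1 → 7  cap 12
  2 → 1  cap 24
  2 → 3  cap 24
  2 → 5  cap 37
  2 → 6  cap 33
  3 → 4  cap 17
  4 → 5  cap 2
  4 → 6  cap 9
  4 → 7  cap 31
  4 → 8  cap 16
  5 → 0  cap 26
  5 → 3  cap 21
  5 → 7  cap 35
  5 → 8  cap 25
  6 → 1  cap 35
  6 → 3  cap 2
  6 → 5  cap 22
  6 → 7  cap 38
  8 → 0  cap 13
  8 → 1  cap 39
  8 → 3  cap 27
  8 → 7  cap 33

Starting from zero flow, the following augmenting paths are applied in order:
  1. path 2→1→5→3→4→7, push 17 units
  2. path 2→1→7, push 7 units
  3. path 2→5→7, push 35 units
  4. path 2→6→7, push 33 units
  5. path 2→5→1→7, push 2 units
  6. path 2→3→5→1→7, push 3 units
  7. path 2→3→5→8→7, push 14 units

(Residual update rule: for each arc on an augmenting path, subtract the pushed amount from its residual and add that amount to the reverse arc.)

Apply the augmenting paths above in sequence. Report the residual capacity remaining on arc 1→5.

after path 1 (2→1→5→3→4→7, push 17): res(1,5)=15
after path 2 (2→1→7, push 7): res(1,5)=15
after path 3 (2→5→7, push 35): res(1,5)=15
after path 4 (2→6→7, push 33): res(1,5)=15
after path 5 (2→5→1→7, push 2): res(1,5)=17
after path 6 (2→3→5→1→7, push 3): res(1,5)=20
after path 7 (2→3→5→8→7, push 14): res(1,5)=20

Residual capacity of (1,5): 20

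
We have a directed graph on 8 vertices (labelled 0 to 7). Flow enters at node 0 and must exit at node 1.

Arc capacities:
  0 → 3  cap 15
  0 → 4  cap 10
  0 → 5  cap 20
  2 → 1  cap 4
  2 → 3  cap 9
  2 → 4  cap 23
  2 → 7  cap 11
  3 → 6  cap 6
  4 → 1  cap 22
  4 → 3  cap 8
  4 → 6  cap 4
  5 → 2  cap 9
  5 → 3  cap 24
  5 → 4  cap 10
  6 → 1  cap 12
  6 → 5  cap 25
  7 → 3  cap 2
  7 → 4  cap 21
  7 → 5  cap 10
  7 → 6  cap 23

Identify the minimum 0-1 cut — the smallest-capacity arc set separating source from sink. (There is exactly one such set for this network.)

augment #1: 0→4→1 push 10
augment #2: 0→3→6→1 push 6
augment #3: 0→5→2→1 push 4
augment #4: 0→5→4→1 push 10
augment #5: 0→5→2→4→1 push 2
augment #6: 0→5→2→4→6→1 push 3
max flow = 35; residual-reachable set from 0 gives S-side
cut edges (S→T): {(0,4), (3,6), (5,2), (5,4)} total cap 35

Min-cut arcs: {(0,4), (3,6), (5,2), (5,4)} (total capacity 35)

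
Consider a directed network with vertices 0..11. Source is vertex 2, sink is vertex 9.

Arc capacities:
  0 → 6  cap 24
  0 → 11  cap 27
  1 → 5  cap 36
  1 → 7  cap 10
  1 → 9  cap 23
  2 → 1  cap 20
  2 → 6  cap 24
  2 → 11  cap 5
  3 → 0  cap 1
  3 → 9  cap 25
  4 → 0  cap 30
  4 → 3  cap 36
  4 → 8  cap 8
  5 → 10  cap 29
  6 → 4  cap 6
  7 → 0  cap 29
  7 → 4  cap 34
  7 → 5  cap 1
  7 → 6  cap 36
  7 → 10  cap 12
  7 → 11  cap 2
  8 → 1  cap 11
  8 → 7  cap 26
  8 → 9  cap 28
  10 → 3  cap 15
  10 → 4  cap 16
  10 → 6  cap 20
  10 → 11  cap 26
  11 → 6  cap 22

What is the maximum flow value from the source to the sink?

augment #1: 2→1→9 bottleneck 20, total now 20
augment #2: 2→6→4→3→9 bottleneck 6, total now 26

Maximum flow value: 26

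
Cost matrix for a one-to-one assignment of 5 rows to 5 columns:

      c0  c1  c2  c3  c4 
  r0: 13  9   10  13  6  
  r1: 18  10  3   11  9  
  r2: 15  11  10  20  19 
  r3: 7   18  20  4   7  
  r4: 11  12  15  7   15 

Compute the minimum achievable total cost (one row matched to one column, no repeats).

optimal assignment: row0→col4 (cost 6), row1→col2 (cost 3), row2→col1 (cost 11), row3→col0 (cost 7), row4→col3 (cost 7)
total = 6 + 3 + 11 + 7 + 7 = 34

Minimum assignment cost: 34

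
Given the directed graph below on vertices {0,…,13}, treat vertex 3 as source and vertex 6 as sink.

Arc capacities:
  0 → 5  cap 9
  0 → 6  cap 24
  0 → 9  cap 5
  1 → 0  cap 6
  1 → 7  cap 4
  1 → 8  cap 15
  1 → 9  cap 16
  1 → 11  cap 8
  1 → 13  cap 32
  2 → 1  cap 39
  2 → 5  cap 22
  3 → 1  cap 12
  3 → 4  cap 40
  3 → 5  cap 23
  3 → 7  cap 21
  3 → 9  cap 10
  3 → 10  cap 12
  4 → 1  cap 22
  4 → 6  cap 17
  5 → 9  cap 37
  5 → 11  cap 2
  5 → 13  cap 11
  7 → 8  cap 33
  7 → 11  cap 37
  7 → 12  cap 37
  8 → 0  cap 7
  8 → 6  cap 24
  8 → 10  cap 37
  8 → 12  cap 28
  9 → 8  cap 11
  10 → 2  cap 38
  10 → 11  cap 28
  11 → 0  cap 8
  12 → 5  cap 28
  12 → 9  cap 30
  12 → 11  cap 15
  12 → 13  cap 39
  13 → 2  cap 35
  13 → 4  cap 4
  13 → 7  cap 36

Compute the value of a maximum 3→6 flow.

Maximum flow value: 62

augment #1: 3→4→6 bottleneck 17, total now 17
augment #2: 3→1→0→6 bottleneck 6, total now 23
augment #3: 3→1→8→6 bottleneck 6, total now 29
augment #4: 3→7→8→6 bottleneck 18, total now 47
augment #5: 3→5→11→0→6 bottleneck 2, total now 49
augment #6: 3→7→8→0→6 bottleneck 3, total now 52
augment #7: 3→9→8→0→6 bottleneck 4, total now 56
augment #8: 3→10→11→0→6 bottleneck 6, total now 62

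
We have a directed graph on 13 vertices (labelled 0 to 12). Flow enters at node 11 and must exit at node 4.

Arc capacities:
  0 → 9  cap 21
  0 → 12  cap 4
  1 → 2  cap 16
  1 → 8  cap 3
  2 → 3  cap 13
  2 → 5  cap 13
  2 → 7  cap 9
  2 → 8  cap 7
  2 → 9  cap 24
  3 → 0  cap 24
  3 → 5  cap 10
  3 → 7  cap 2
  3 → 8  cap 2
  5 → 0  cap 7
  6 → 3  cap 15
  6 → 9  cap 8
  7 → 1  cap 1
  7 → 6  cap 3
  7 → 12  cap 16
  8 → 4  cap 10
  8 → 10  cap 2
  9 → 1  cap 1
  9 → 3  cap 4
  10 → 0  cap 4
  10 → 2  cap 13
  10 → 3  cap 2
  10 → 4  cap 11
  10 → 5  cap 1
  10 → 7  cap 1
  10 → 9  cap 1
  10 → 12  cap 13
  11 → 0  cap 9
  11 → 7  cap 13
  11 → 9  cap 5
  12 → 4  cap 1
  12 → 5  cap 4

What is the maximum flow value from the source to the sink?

augment #1: 11→0→12→4 bottleneck 1, total now 1
augment #2: 11→7→1→8→4 bottleneck 1, total now 2
augment #3: 11→9→1→8→4 bottleneck 1, total now 3
augment #4: 11→9→3→8→4 bottleneck 2, total now 5

Maximum flow value: 5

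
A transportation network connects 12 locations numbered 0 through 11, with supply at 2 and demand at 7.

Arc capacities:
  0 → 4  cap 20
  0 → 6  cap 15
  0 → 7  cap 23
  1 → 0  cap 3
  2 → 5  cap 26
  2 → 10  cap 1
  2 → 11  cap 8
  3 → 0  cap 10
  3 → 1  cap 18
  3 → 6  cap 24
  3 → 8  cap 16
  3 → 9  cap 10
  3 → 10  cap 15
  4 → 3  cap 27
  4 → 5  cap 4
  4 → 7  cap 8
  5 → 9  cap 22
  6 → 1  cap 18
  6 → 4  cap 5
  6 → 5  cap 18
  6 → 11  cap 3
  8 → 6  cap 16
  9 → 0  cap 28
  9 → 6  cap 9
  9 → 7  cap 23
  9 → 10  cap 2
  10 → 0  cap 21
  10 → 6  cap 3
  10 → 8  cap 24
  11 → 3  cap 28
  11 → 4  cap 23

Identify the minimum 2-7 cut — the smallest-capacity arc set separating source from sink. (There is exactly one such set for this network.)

Min-cut arcs: {(2,10), (2,11), (5,9)} (total capacity 31)

augment #1: 2→5→9→7 push 22
augment #2: 2→10→0→7 push 1
augment #3: 2→11→4→7 push 8
max flow = 31; residual-reachable set from 2 gives S-side
cut edges (S→T): {(2,10), (2,11), (5,9)} total cap 31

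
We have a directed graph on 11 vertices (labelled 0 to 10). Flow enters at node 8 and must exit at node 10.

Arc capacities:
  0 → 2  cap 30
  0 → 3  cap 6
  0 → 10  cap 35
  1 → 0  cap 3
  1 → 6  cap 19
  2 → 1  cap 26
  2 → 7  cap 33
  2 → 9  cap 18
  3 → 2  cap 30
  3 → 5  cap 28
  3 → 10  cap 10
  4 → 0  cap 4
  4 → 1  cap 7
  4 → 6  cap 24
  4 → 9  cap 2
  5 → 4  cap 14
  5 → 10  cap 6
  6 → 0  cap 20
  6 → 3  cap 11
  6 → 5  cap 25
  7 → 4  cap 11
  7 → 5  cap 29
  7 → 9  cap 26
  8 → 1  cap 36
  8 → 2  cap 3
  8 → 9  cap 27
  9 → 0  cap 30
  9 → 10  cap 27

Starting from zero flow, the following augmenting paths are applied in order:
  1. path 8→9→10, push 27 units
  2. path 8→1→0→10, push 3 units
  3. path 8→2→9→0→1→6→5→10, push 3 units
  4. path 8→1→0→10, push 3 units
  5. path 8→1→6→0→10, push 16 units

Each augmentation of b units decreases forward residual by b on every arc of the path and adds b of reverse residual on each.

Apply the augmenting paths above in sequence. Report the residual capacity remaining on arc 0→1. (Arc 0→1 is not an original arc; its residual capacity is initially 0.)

after path 1 (8→9→10, push 27): res(0,1)=0
after path 2 (8→1→0→10, push 3): res(0,1)=3
after path 3 (8→2→9→0→1→6→5→10, push 3): res(0,1)=0
after path 4 (8→1→0→10, push 3): res(0,1)=3
after path 5 (8→1→6→0→10, push 16): res(0,1)=3

Residual capacity of (0,1): 3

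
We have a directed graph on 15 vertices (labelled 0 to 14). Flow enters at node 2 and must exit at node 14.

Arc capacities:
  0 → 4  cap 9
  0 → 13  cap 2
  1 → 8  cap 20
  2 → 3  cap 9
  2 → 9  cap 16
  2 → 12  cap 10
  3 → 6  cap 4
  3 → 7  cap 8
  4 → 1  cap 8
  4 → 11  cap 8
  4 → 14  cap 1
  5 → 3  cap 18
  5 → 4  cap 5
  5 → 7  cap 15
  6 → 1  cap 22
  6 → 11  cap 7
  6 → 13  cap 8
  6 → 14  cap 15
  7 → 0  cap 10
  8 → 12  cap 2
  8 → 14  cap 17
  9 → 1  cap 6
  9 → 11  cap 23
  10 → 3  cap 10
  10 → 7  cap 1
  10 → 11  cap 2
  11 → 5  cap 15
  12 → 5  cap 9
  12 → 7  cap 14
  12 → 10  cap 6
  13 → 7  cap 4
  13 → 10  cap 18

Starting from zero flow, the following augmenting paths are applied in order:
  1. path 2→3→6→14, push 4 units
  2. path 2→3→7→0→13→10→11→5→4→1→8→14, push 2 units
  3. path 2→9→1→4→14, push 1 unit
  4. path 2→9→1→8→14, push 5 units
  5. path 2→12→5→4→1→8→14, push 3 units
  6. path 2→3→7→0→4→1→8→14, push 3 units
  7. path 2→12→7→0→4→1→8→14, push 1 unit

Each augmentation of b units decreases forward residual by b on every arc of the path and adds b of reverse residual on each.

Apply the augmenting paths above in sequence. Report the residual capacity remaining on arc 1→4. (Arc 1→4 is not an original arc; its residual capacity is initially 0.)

Residual capacity of (1,4): 8

after path 1 (2→3→6→14, push 4): res(1,4)=0
after path 2 (2→3→7→0→13→10→11→5→4→1→8→14, push 2): res(1,4)=2
after path 3 (2→9→1→4→14, push 1): res(1,4)=1
after path 4 (2→9→1→8→14, push 5): res(1,4)=1
after path 5 (2→12→5→4→1→8→14, push 3): res(1,4)=4
after path 6 (2→3→7→0→4→1→8→14, push 3): res(1,4)=7
after path 7 (2→12→7→0→4→1→8→14, push 1): res(1,4)=8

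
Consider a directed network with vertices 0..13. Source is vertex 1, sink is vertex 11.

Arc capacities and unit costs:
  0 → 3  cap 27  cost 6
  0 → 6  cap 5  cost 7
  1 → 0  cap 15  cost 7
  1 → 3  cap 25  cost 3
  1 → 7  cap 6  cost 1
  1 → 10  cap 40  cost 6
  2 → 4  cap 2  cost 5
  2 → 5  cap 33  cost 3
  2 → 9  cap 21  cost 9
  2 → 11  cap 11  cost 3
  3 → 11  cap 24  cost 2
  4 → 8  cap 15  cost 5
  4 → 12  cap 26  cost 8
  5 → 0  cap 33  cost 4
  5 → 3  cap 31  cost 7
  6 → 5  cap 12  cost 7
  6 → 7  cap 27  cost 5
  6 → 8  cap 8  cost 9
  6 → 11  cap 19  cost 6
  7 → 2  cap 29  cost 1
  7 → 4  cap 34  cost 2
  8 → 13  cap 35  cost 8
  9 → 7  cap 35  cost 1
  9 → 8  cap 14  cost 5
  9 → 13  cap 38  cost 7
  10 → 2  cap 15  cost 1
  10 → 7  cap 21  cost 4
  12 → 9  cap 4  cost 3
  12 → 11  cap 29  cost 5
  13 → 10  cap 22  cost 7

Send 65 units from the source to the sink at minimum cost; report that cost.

Minimum cost for 65 units: 901

shortest-cost path #1: 1→3→11 push 24 @ unit cost 5 (adds 120)
shortest-cost path #2: 1→7→2→11 push 6 @ unit cost 5 (adds 30)
shortest-cost path #3: 1→10→2→11 push 5 @ unit cost 10 (adds 50)
shortest-cost path #4: 1→0→6→11 push 5 @ unit cost 20 (adds 100)
shortest-cost path #5: 1→10→2→7→4→12→11 push 6 @ unit cost 21 (adds 126)
shortest-cost path #6: 1→10→2→4→12→11 push 2 @ unit cost 25 (adds 50)
shortest-cost path #7: 1→10→7→4→12→11 push 17 @ unit cost 25 (adds 425)
total cost = 901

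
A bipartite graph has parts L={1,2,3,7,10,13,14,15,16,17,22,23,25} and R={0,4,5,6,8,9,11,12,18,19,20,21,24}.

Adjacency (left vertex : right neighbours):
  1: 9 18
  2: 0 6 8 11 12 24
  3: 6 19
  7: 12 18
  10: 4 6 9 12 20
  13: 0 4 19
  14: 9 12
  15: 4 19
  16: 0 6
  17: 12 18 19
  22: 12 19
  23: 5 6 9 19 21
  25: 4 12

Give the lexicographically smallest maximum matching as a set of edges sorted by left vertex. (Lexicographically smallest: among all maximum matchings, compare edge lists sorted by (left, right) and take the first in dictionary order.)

|M| = 10 (so the lex-smallest maximum matching has 10 edges)
process left vertices in ascending order; for each, take the smallest-labelled available neighbour that still permits 10 edges overall, or leave it unmatched if none does
lex-smallest matching: {1-9, 2-8, 3-6, 7-12, 10-20, 13-0, 15-4, 17-18, 22-19, 23-5}

Lex-smallest maximum matching: {(1,9), (2,8), (3,6), (7,12), (10,20), (13,0), (15,4), (17,18), (22,19), (23,5)}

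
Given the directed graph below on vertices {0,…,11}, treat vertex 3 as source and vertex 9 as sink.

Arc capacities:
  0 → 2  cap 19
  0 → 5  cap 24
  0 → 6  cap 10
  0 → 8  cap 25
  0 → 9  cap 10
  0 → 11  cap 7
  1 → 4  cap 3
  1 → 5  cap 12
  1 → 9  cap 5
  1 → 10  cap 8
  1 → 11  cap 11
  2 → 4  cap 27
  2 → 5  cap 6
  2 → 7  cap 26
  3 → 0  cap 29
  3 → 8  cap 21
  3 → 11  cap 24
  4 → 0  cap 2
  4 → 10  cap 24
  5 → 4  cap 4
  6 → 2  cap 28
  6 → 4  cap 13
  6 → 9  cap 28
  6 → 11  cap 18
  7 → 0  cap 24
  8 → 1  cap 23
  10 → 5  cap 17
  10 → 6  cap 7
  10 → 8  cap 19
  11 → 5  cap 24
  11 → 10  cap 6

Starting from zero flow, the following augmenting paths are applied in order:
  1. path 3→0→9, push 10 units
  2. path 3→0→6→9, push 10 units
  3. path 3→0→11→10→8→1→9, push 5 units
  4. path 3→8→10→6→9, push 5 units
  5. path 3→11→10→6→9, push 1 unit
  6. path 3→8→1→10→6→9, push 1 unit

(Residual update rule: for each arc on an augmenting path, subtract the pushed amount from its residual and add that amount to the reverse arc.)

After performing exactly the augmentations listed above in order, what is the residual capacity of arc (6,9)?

after path 1 (3→0→9, push 10): res(6,9)=28
after path 2 (3→0→6→9, push 10): res(6,9)=18
after path 3 (3→0→11→10→8→1→9, push 5): res(6,9)=18
after path 4 (3→8→10→6→9, push 5): res(6,9)=13
after path 5 (3→11→10→6→9, push 1): res(6,9)=12
after path 6 (3→8→1→10→6→9, push 1): res(6,9)=11

Residual capacity of (6,9): 11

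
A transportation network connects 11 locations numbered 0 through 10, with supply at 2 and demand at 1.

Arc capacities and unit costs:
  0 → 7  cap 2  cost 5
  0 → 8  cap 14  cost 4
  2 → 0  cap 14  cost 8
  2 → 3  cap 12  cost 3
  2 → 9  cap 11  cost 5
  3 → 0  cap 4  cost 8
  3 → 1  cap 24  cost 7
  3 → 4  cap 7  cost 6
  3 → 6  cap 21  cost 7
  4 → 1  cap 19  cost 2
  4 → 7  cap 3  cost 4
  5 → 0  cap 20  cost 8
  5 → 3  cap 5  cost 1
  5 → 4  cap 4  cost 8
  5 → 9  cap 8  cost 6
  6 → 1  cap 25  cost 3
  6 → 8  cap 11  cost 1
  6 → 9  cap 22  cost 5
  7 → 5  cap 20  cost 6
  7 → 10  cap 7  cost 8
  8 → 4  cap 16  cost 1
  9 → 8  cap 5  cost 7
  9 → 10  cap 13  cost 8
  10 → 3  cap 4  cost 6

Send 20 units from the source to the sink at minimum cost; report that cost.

Minimum cost for 20 units: 240

shortest-cost path #1: 2→3→1 push 12 @ unit cost 10 (adds 120)
shortest-cost path #2: 2→9→8→4→1 push 5 @ unit cost 15 (adds 75)
shortest-cost path #3: 2→0→8→4→1 push 3 @ unit cost 15 (adds 45)
total cost = 240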